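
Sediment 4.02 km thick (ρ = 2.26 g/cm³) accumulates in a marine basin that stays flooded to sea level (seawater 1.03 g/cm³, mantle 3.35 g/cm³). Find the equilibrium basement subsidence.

Submarine loading: the sediment displaces seawater, and the subsidence is in turn flooded, so s (ρ_m − ρ_w) = t (ρ_sed − ρ_w).
s = 4.02 km × (2.26 − 1.03) / (3.35 − 1.03) = 2.13 km.

2.13 km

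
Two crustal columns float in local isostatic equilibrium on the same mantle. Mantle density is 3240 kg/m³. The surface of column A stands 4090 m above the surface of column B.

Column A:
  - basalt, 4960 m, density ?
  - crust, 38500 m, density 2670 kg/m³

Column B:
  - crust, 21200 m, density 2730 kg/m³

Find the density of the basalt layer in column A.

2810 kg/m³

Take the compensation level at the base of the deeper column (depth z_c below the surface of column A) and equate Σ ρ_i t_i down to z_c; mantle fills any gap and the z_c terms cancel.
Column A: 4960×ρ + 38500×2670 + (z_c − 43460)×3240
Column B: 4090×0 + 21200×2730 + (z_c − 4090 − 21200)×3240
The z_c×3240 term appears on both sides and cancels. Collect the known terms of each column as K = Σ(ρt)_known − 3240 × (depth of known layers): K_A = 102795000 − 3240×43460 = −38015400; K_B = 57876000 − 3240×(4090 + 21200) = −24063600.
Balance: K_A + 4960×ρ = K_B, so ρ = (K_B − K_A)/4960 = 13951800/4960 = 2810 kg/m³.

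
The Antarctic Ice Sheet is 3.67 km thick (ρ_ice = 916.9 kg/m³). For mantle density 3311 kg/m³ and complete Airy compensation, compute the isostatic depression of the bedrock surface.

By Archimedes' principle applied to the lithosphere: the ice load ρ_ice t is balanced by mantle displaced below, ρ_m s.
s = t ρ_ice / ρ_m = 3.67 km × 916.9/3311 = 1.02 km.

1.02 km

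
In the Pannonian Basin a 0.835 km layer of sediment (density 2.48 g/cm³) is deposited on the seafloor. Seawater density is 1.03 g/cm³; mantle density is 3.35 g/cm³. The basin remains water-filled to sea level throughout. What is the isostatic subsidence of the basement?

0.522 km

Submarine loading: the sediment displaces seawater, and the subsidence is in turn flooded, so s (ρ_m − ρ_w) = t (ρ_sed − ρ_w).
s = 0.835 km × (2.48 − 1.03) / (3.35 − 1.03) = 0.522 km.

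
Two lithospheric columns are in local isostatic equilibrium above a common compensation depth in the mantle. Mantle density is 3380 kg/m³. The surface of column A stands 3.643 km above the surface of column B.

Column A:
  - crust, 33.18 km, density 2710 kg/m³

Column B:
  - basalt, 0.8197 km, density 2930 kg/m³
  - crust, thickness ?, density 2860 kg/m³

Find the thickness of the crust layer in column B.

Take the compensation level at the base of the deeper column (depth z_c below the surface of column A) and equate Σ ρ_i t_i down to z_c; mantle fills any gap and the z_c terms cancel.
Column A: 33.18×2710 + (z_c − 33.18)×3380
Column B: 3.643×0 + 0.8197×2930 + x×2860 + (z_c − 3.643 − 0.8197 − x)×3380
The z_c×3380 term appears on both sides and cancels. Collect the known terms of each column as K = Σ(ρt)_known − 3380 × (depth of known layers): K_A = 89917.8 − 3380×33.18 = −22230.6; K_B = 2401.721 − 3380×(3.643 + 0.8197) = −12682.205.
Balance: K_A = K_B − x×(3380 − 2860), so x = (K_B − K_A)/(3380 − 2860) = 9548.39/520 = 18.4 km.

18.4 km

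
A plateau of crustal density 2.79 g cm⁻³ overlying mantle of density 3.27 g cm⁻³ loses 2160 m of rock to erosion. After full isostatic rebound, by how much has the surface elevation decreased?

317 m

Rebound u = e ρ_c/ρ_m = 2160 m × 2.79/3.27 = 1843 m.
Net surface drop = e − u = 2160 m − 1843 m = e (ρ_m − ρ_c)/ρ_m = 317 m.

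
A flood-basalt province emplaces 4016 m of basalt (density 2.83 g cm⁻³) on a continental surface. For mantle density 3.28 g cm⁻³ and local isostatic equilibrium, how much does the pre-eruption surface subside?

3470 m

Subaerial loading: s = t ρ_load / ρ_m.
s = 4016 m × 2.83/3.28 = 3470 m.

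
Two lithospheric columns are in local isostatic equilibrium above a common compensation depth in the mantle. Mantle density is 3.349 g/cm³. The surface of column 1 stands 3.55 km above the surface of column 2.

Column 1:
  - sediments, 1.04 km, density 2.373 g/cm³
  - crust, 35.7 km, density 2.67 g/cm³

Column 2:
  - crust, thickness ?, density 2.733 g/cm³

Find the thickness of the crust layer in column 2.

21.7 km

Take the compensation level at the base of the deeper column (depth z_c below the surface of column 1) and equate Σ ρ_i t_i down to z_c; mantle fills any gap and the z_c terms cancel.
Column 1: 1.04×2.373 + 35.7×2.67 + (z_c − 36.74)×3.349
Column 2: 3.55×0 + x×2.733 + (z_c − 3.55 − 0 − x)×3.349
The z_c×3.349 term appears on both sides and cancels. Collect the known terms of each column as K = Σ(ρt)_known − 3.349 × (depth of known layers): K_1 = 97.78692 − 3.349×36.74 = −25.25534; K_2 = 0 − 3.349×(3.55 + 0) = −11.88895.
Balance: K_1 = K_2 − x×(3.349 − 2.733), so x = (K_2 − K_1)/(3.349 − 2.733) = 13.3664/0.616 = 21.7 km.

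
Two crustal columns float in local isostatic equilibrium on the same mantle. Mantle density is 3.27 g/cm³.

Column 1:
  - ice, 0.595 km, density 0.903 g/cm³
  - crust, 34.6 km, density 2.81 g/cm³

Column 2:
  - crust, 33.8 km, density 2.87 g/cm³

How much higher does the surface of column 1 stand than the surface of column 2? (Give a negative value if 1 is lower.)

For any compensation level in the mantle, the mantle terms cancel and isostasy reduces to e = (Σt_1 − Σt_2) − (Σ(ρt)_1 − Σ(ρt)_2) / ρ_m.
Σt_1 = 35.195 km; Σt_2 = 33.8 km; Σ(ρt)_1 = 97.763285; Σ(ρt)_2 = 97.006 (in km·g/cm³).
e = (35.195 − 33.8) − (97.763285 − 97.006) / 3.27 = 1.16 km.

1.16 km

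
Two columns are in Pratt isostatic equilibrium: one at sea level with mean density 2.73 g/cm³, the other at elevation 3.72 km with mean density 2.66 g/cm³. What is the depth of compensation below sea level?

141 km

ρ_ref D = ρ (D + h) → D (ρ_ref − ρ) = ρ h.
D = ρ h/(ρ_ref − ρ) = 2.66 × 3.72 km/(2.73 − 2.66) = 141 km.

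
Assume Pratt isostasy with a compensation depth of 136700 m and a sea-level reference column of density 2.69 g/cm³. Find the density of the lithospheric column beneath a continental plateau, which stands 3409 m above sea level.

Pratt balance: ρ_ref D = ρ (D + h).
ρ = ρ_ref D/(D + h) = 2.69 × 136700 m/(136700 m + 3409 m) = 2.62 g/cm³.

2.62 g/cm³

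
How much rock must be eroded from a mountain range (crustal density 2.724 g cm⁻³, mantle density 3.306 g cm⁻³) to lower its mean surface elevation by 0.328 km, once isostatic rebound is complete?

Net drop Δ = e − u = e − e ρ_c/ρ_m = e (ρ_m − ρ_c)/ρ_m.
e = Δ ρ_m/(ρ_m − ρ_c) = 0.328 km × 3.306/0.582 = 1.86 km.

1.86 km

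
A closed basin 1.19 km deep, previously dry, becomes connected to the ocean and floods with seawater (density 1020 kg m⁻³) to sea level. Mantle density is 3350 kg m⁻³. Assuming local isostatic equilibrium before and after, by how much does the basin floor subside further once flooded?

After flooding the water column is d + s deep. Its weight must equal the weight of mantle displaced by the extra subsidence s: (d + s) ρ_w = s ρ_m.
s = d ρ_w / (ρ_m − ρ_w) = 1.19 km × 1020/(3350 − 1020) = 0.521 km.

0.521 km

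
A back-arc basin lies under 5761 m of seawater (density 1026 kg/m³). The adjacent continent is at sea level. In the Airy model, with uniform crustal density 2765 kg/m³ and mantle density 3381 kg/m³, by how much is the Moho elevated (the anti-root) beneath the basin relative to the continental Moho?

Isostatic balance requires: replacing crust with seawater at the top is compensated by replacing crust with mantle at the base: d (ρ_c − ρ_w) = a (ρ_m − ρ_c).
a = d (ρ_c − ρ_w)/(ρ_m − ρ_c) = 5761 m × 1739/616 = 16300 m.

16300 m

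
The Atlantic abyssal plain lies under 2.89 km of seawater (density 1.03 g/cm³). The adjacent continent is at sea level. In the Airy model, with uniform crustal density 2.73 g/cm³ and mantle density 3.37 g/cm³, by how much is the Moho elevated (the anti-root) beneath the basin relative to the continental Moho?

Isostatic balance requires: replacing crust with seawater at the top is compensated by replacing crust with mantle at the base: d (ρ_c − ρ_w) = a (ρ_m − ρ_c).
a = d (ρ_c − ρ_w)/(ρ_m − ρ_c) = 2.89 km × 1.7/0.64 = 7.68 km.

7.68 km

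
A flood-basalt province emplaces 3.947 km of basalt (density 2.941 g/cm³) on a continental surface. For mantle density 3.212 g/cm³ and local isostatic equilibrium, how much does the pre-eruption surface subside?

Subaerial loading: s = t ρ_load / ρ_m.
s = 3.947 km × 2.941/3.212 = 3.61 km.

3.61 km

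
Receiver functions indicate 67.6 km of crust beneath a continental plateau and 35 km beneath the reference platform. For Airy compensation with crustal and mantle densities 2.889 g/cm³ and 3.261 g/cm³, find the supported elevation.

Excess crust Δ = 67.6 km − 35 km = 32.6 km, split between elevation h and root r with h + r = Δ.
Airy balance ρ_c h = (ρ_m − ρ_c) r gives r = h ρ_c/(ρ_m − ρ_c), so h (1 + ρ_c/(ρ_m − ρ_c)) = Δ, i.e. h = Δ (ρ_m − ρ_c)/ρ_m.
h = 32.6 km × 0.372/3.261 = 3.72 km.

3.72 km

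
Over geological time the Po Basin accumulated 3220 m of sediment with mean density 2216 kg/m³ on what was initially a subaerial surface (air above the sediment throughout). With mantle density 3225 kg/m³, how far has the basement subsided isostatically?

2210 m

Subaerial load: s = t ρ_sed / ρ_m = 3220 m × 2216/3225 = 2210 m.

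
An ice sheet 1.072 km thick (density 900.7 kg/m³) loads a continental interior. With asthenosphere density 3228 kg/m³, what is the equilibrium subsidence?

Isostatic balance requires: the ice load ρ_ice t is balanced by mantle displaced below, ρ_m s.
s = t ρ_ice / ρ_m = 1.072 km × 900.7/3228 = 0.299 km.

0.299 km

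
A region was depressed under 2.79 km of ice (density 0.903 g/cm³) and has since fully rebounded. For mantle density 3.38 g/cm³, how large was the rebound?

0.745 km

Removing the load lets mantle flow back in; uplift u satisfies ρ_ice t = ρ_m u.
u = t ρ_ice/ρ_m = 2.79 km × 0.903/3.38 = 0.745 km.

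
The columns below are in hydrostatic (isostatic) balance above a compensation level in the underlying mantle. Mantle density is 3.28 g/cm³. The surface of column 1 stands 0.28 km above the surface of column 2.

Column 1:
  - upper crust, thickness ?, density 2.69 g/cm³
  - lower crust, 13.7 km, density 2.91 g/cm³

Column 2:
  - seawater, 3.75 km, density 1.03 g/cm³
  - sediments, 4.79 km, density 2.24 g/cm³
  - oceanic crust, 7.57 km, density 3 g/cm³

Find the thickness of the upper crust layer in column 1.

19.3 km

Take the compensation level at the base of the deeper column (depth z_c below the surface of column 1) and equate Σ ρ_i t_i down to z_c; mantle fills any gap and the z_c terms cancel.
Column 1: x×2.69 + 13.7×2.91 + (z_c − 13.7 − x)×3.28
Column 2: 0.28×0 + 3.75×1.03 + 4.79×2.24 + 7.57×3 + (z_c − 0.28 − 16.11)×3.28
The z_c×3.28 term appears on both sides and cancels. Collect the known terms of each column as K = Σ(ρt)_known − 3.28 × (depth of known layers): K_1 = 39.867 − 3.28×13.7 = −5.069; K_2 = 37.3021 − 3.28×(0.28 + 16.11) = −16.4571.
Balance: K_1 − x×(3.28 − 2.69) = K_2, so x = (K_1 − K_2)/(3.28 − 2.69) = 11.3881/0.59 = 19.3 km.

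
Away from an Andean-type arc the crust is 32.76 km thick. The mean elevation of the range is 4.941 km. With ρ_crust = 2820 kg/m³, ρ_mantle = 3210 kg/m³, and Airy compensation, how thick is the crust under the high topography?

Root depth r = h ρ_c / (ρ_m − ρ_c) = 4.941 km × 2820 / 390 = 35.73 km.
Total thickness = T + h + r = 32.76 km + 4.941 km + 35.73 km = 73.4 km.

73.4 km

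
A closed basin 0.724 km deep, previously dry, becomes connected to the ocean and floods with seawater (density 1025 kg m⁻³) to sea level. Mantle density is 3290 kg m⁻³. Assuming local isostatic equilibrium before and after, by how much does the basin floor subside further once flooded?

0.328 km

After flooding the water column is d + s deep. Its weight must equal the weight of mantle displaced by the extra subsidence s: (d + s) ρ_w = s ρ_m.
s = d ρ_w / (ρ_m − ρ_w) = 0.724 km × 1025/(3290 − 1025) = 0.328 km.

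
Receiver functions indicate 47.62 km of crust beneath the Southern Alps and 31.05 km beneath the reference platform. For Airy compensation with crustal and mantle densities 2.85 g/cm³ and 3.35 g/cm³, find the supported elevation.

2.47 km

Excess crust Δ = 47.62 km − 31.05 km = 16.57 km, split between elevation h and root r with h + r = Δ.
Airy balance ρ_c h = (ρ_m − ρ_c) r gives r = h ρ_c/(ρ_m − ρ_c), so h (1 + ρ_c/(ρ_m − ρ_c)) = Δ, i.e. h = Δ (ρ_m − ρ_c)/ρ_m.
h = 16.57 km × 0.5/3.35 = 2.47 km.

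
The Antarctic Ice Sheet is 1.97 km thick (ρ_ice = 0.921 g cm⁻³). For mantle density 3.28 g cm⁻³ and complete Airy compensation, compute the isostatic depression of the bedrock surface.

0.553 km

By Archimedes' principle applied to the lithosphere: the ice load ρ_ice t is balanced by mantle displaced below, ρ_m s.
s = t ρ_ice / ρ_m = 1.97 km × 0.921/3.28 = 0.553 km.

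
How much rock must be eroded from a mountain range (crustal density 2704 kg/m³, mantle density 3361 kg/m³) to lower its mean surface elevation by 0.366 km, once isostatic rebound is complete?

1.87 km

Net drop Δ = e − u = e − e ρ_c/ρ_m = e (ρ_m − ρ_c)/ρ_m.
e = Δ ρ_m/(ρ_m − ρ_c) = 0.366 km × 3361/657 = 1.87 km.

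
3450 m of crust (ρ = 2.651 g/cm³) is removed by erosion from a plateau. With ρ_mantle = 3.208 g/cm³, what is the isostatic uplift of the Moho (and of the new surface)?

2850 m

Unloading: uplift u = e ρ_c/ρ_m = 3450 m × 2.651/3.208 = 2850 m.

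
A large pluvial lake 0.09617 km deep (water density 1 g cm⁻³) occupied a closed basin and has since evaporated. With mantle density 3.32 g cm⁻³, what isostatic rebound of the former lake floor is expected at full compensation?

u = d ρ_w/ρ_m = 0.09617 km × 1/3.32 = 0.029 km.

0.029 km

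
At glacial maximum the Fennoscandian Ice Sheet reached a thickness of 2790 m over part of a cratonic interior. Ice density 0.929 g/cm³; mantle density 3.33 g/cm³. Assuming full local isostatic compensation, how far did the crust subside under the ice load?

778 m

By Archimedes' principle applied to the lithosphere: the ice load ρ_ice t is balanced by mantle displaced below, ρ_m s.
s = t ρ_ice / ρ_m = 2790 m × 0.929/3.33 = 778 m.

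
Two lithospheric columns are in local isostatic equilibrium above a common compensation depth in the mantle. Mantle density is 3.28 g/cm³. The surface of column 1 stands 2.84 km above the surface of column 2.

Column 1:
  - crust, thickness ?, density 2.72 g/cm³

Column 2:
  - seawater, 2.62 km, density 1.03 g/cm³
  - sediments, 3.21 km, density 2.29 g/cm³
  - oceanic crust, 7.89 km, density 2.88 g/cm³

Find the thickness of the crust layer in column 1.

38.5 km

Take the compensation level at the base of the deeper column (depth z_c below the surface of column 1) and equate Σ ρ_i t_i down to z_c; mantle fills any gap and the z_c terms cancel.
Column 1: x×2.72 + (z_c − 0 − x)×3.28
Column 2: 2.84×0 + 2.62×1.03 + 3.21×2.29 + 7.89×2.88 + (z_c − 2.84 − 13.72)×3.28
The z_c×3.28 term appears on both sides and cancels. Collect the known terms of each column as K = Σ(ρt)_known − 3.28 × (depth of known layers): K_1 = 0 − 3.28×0 = 0; K_2 = 32.7727 − 3.28×(2.84 + 13.72) = −21.5441.
Balance: K_1 − x×(3.28 − 2.72) = K_2, so x = (K_1 − K_2)/(3.28 − 2.72) = 21.5441/0.56 = 38.5 km.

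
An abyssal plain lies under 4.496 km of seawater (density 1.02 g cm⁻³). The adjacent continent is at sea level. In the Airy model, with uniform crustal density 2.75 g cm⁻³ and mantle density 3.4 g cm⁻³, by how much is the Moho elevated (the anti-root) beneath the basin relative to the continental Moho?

In Airy isostatic equilibrium: replacing crust with seawater at the top is compensated by replacing crust with mantle at the base: d (ρ_c − ρ_w) = a (ρ_m − ρ_c).
a = d (ρ_c − ρ_w)/(ρ_m − ρ_c) = 4.496 km × 1.73/0.65 = 12 km.

12 km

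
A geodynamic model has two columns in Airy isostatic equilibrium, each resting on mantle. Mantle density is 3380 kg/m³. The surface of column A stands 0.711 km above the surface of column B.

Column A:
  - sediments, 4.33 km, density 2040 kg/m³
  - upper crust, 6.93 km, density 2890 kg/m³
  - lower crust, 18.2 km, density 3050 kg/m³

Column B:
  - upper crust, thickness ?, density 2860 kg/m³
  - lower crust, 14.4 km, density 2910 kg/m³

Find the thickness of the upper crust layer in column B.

11.6 km

Take the compensation level at the base of the deeper column (depth z_c below the surface of column A) and equate Σ ρ_i t_i down to z_c; mantle fills any gap and the z_c terms cancel.
Column A: 4.33×2040 + 6.93×2890 + 18.2×3050 + (z_c − 29.46)×3380
Column B: 0.711×0 + x×2860 + 14.4×2910 + (z_c − 0.711 − 14.4 − x)×3380
The z_c×3380 term appears on both sides and cancels. Collect the known terms of each column as K = Σ(ρt)_known − 3380 × (depth of known layers): K_A = 84370.9 − 3380×29.46 = −15203.9; K_B = 41904 − 3380×(0.711 + 14.4) = −9171.18.
Balance: K_A = K_B − x×(3380 − 2860), so x = (K_B − K_A)/(3380 − 2860) = 6032.72/520 = 11.6 km.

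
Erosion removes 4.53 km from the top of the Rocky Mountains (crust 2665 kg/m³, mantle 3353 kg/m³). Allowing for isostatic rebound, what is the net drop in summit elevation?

0.93 km

Rebound u = e ρ_c/ρ_m = 4.53 km × 2665/3353 = 3.6 km.
Net surface drop = e − u = 4.53 km − 3.6 km = e (ρ_m − ρ_c)/ρ_m = 0.93 km.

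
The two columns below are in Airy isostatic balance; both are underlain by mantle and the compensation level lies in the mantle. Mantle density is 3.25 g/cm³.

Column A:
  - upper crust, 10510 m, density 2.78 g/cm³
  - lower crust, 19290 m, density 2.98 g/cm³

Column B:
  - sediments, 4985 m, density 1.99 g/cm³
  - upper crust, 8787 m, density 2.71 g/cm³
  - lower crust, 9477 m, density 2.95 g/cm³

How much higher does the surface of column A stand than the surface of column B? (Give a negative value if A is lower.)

−1140 m

For any compensation level in the mantle, the mantle terms cancel and isostasy reduces to e = (Σt_A − Σt_B) − (Σ(ρt)_A − Σ(ρt)_B) / ρ_m.
Σt_A = 29800 m; Σt_B = 23249 m; Σ(ρt)_A = 86702; Σ(ρt)_B = 61690.07 (in m·g/cm³).
e = (29800 − 23249) − (86702 − 61690.07) / 3.25 = −1140 m.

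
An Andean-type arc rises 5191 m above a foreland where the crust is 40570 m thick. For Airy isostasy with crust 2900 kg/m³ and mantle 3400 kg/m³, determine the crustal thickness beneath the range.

75900 m

Root depth r = h ρ_c / (ρ_m − ρ_c) = 5191 m × 2900 / 500 = 30110 m.
Total thickness = T + h + r = 40570 m + 5191 m + 30110 m = 75900 m.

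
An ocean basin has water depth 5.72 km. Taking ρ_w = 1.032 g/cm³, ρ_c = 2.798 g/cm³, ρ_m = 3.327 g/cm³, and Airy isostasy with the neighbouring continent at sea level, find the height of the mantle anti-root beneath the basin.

19.1 km

By Archimedes' principle applied to the lithosphere: replacing crust with seawater at the top is compensated by replacing crust with mantle at the base: d (ρ_c − ρ_w) = a (ρ_m − ρ_c).
a = d (ρ_c − ρ_w)/(ρ_m − ρ_c) = 5.72 km × 1.766/0.529 = 19.1 km.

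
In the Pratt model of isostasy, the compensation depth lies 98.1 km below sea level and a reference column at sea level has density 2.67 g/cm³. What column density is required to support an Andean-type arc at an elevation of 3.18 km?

2.59 g/cm³

Pratt balance: ρ_ref D = ρ (D + h).
ρ = ρ_ref D/(D + h) = 2.67 × 98.1 km/(98.1 km + 3.18 km) = 2.59 g/cm³.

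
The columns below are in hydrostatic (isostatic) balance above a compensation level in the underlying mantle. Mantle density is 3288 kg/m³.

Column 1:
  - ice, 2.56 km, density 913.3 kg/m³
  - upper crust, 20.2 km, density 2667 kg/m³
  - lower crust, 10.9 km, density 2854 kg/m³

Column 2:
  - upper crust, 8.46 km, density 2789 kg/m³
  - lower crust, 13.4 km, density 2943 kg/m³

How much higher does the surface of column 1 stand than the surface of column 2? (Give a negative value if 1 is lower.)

4.41 km

For any compensation level in the mantle, the mantle terms cancel and isostasy reduces to e = (Σt_1 − Σt_2) − (Σ(ρt)_1 − Σ(ρt)_2) / ρ_m.
Σt_1 = 33.66 km; Σt_2 = 21.86 km; Σ(ρt)_1 = 87320.048; Σ(ρt)_2 = 63031.14 (in km·kg/m³).
e = (33.66 − 21.86) − (87320.048 − 63031.14) / 3288 = 4.41 km.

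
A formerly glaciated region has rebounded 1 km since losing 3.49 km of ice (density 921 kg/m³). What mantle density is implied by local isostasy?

ρ_m = ρ_ice t / u = 921 × 3.49 km/1 km = 3210 kg/m³.

3210 kg/m³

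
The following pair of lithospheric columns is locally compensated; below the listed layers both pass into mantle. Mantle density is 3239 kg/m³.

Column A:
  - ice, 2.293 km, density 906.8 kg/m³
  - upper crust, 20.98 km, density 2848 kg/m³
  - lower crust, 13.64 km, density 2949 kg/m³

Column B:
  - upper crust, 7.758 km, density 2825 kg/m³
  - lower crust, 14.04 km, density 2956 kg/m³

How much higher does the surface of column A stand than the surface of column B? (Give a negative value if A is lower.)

3.19 km

For any compensation level in the mantle, the mantle terms cancel and isostasy reduces to e = (Σt_A − Σt_B) − (Σ(ρt)_A − Σ(ρt)_B) / ρ_m.
Σt_A = 36.913 km; Σt_B = 21.798 km; Σ(ρt)_A = 102054.692; Σ(ρt)_B = 63418.59 (in km·kg/m³).
e = (36.913 − 21.798) − (102054.692 − 63418.59) / 3239 = 3.19 km.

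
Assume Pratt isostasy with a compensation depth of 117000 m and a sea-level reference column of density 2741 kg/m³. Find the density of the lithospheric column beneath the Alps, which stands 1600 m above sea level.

Pratt balance: ρ_ref D = ρ (D + h).
ρ = ρ_ref D/(D + h) = 2741 × 117000 m/(117000 m + 1600 m) = 2700 kg/m³.

2700 kg/m³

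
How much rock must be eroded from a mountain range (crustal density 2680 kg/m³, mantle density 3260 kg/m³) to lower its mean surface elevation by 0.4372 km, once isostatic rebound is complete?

2.46 km

Net drop Δ = e − u = e − e ρ_c/ρ_m = e (ρ_m − ρ_c)/ρ_m.
e = Δ ρ_m/(ρ_m − ρ_c) = 0.4372 km × 3260/580 = 2.46 km.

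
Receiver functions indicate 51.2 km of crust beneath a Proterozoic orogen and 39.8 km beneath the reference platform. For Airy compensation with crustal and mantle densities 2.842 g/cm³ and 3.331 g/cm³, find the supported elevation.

Excess crust Δ = 51.2 km − 39.8 km = 11.4 km, split between elevation h and root r with h + r = Δ.
Airy balance ρ_c h = (ρ_m − ρ_c) r gives r = h ρ_c/(ρ_m − ρ_c), so h (1 + ρ_c/(ρ_m − ρ_c)) = Δ, i.e. h = Δ (ρ_m − ρ_c)/ρ_m.
h = 11.4 km × 0.489/3.331 = 1.67 km.

1.67 km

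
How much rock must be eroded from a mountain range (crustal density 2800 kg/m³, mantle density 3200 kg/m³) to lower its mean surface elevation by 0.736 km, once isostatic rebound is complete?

Net drop Δ = e − u = e − e ρ_c/ρ_m = e (ρ_m − ρ_c)/ρ_m.
e = Δ ρ_m/(ρ_m − ρ_c) = 0.736 km × 3200/400 = 5.89 km.

5.89 km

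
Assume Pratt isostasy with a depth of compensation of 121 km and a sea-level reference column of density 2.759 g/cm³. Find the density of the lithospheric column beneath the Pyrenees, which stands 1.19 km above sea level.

2.73 g/cm³

Pratt balance: ρ_ref D = ρ (D + h).
ρ = ρ_ref D/(D + h) = 2.759 × 121 km/(121 km + 1.19 km) = 2.73 g/cm³.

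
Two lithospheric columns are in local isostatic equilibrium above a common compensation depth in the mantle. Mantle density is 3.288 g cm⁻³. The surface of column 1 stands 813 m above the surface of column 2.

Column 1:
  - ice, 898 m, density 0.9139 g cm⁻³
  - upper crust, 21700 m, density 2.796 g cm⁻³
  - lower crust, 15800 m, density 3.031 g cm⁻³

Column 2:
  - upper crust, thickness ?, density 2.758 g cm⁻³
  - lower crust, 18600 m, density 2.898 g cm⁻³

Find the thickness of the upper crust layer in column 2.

Take the compensation level at the base of the deeper column (depth z_c below the surface of column 1) and equate Σ ρ_i t_i down to z_c; mantle fills any gap and the z_c terms cancel.
Column 1: 898×0.9139 + 21700×2.796 + 15800×3.031 + (z_c − 38398)×3.288
Column 2: 813×0 + x×2.758 + 18600×2.898 + (z_c − 813 − 18600 − x)×3.288
The z_c×3.288 term appears on both sides and cancels. Collect the known terms of each column as K = Σ(ρt)_known − 3.288 × (depth of known layers): K_1 = 109383.682 − 3.288×38398 = −16868.9418; K_2 = 53902.8 − 3.288×(813 + 18600) = −9927.144.
Balance: K_1 = K_2 − x×(3.288 − 2.758), so x = (K_2 − K_1)/(3.288 − 2.758) = 6941.8/0.53 = 13100 m.

13100 m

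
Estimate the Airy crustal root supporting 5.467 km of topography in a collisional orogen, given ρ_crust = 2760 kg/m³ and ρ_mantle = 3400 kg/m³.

By Archimedes' principle applied to the lithosphere: the weight of the topography is balanced by the buoyancy of the root, ρ_c h = (ρ_m − ρ_c) r.
r = h · ρ_c / (ρ_m − ρ_c) = 5.467 km × 2760 / (3400 − 2760) = 23.6 km.

23.6 km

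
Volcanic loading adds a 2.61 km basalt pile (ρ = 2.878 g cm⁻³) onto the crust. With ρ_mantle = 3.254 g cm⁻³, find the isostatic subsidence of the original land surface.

2.31 km

Subaerial loading: s = t ρ_load / ρ_m.
s = 2.61 km × 2.878/3.254 = 2.31 km.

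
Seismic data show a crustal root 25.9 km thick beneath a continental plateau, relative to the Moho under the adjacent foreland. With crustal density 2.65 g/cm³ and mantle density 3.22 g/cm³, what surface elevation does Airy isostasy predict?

Equating mass per unit area of the two columns: ρ_c h = (ρ_m − ρ_c) r.
h = r (ρ_m − ρ_c) / ρ_c = 25.9 km × (3.22 − 2.65) / 2.65 = 5.57 km.

5.57 km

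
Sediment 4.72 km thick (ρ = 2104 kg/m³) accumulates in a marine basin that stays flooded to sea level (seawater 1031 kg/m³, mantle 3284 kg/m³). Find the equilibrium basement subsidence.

Submarine loading: the sediment displaces seawater, and the subsidence is in turn flooded, so s (ρ_m − ρ_w) = t (ρ_sed − ρ_w).
s = 4.72 km × (2104 − 1031) / (3284 − 1031) = 2.25 km.

2.25 km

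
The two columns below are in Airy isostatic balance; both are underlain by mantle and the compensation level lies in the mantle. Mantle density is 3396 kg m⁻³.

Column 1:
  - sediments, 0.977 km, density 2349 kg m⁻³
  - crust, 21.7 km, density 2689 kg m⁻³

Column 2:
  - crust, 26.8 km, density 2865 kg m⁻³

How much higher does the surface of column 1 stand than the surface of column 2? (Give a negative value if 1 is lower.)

0.628 km

For any compensation level in the mantle, the mantle terms cancel and isostasy reduces to e = (Σt_1 − Σt_2) − (Σ(ρt)_1 − Σ(ρt)_2) / ρ_m.
Σt_1 = 22.677 km; Σt_2 = 26.8 km; Σ(ρt)_1 = 60646.273; Σ(ρt)_2 = 76782 (in km·kg m⁻³).
e = (22.677 − 26.8) − (60646.273 − 76782) / 3396 = 0.628 km.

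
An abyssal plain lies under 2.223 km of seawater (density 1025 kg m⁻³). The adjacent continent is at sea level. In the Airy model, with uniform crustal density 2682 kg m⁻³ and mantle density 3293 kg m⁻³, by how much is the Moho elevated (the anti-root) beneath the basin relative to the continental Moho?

6.03 km

Isostatic balance requires: replacing crust with seawater at the top is compensated by replacing crust with mantle at the base: d (ρ_c − ρ_w) = a (ρ_m − ρ_c).
a = d (ρ_c − ρ_w)/(ρ_m − ρ_c) = 2.223 km × 1657/611 = 6.03 km.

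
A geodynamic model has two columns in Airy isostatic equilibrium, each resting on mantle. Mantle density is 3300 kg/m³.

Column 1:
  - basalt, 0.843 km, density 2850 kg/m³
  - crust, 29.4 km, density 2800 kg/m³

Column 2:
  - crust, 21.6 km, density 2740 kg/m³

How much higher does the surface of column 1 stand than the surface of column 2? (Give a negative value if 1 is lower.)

For any compensation level in the mantle, the mantle terms cancel and isostasy reduces to e = (Σt_1 − Σt_2) − (Σ(ρt)_1 − Σ(ρt)_2) / ρ_m.
Σt_1 = 30.243 km; Σt_2 = 21.6 km; Σ(ρt)_1 = 84722.55; Σ(ρt)_2 = 59184 (in km·kg/m³).
e = (30.243 − 21.6) − (84722.55 − 59184) / 3300 = 0.904 km.

0.904 km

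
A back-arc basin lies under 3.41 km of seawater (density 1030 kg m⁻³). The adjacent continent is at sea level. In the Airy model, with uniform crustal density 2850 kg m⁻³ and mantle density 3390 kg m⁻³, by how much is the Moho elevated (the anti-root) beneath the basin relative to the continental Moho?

Equating mass per unit area of the two columns: replacing crust with seawater at the top is compensated by replacing crust with mantle at the base: d (ρ_c − ρ_w) = a (ρ_m − ρ_c).
a = d (ρ_c − ρ_w)/(ρ_m − ρ_c) = 3.41 km × 1820/540 = 11.5 km.

11.5 km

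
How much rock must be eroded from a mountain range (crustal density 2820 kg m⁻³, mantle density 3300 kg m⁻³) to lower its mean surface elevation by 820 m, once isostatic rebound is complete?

5640 m

Net drop Δ = e − u = e − e ρ_c/ρ_m = e (ρ_m − ρ_c)/ρ_m.
e = Δ ρ_m/(ρ_m − ρ_c) = 820 m × 3300/480 = 5640 m.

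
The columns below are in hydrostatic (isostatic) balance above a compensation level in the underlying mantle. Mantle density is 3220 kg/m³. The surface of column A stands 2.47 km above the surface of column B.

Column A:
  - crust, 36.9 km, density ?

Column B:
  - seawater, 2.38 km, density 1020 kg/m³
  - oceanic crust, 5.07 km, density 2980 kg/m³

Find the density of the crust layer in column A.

Take the compensation level at the base of the deeper column (depth z_c below the surface of column A) and equate Σ ρ_i t_i down to z_c; mantle fills any gap and the z_c terms cancel.
Column A: 36.9×ρ + (z_c − 36.9)×3220
Column B: 2.47×0 + 2.38×1020 + 5.07×2980 + (z_c − 2.47 − 7.45)×3220
The z_c×3220 term appears on both sides and cancels. Collect the known terms of each column as K = Σ(ρt)_known − 3220 × (depth of known layers): K_A = 0 − 3220×36.9 = −118818; K_B = 17536.2 − 3220×(2.47 + 7.45) = −14406.2.
Balance: K_A + 36.9×ρ = K_B, so ρ = (K_B − K_A)/36.9 = 104412/36.9 = 2830 kg/m³.

2830 kg/m³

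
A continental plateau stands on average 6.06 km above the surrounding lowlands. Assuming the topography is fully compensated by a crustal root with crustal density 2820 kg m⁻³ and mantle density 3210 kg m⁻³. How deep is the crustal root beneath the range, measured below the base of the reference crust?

43.8 km

Equating mass per unit area of the two columns: the weight of the topography is balanced by the buoyancy of the root, ρ_c h = (ρ_m − ρ_c) r.
r = h · ρ_c / (ρ_m − ρ_c) = 6.06 km × 2820 / (3210 − 2820) = 43.8 km.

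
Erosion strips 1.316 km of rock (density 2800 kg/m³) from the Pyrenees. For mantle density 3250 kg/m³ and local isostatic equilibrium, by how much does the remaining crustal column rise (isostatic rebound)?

Unloading: uplift u = e ρ_c/ρ_m = 1.316 km × 2800/3250 = 1.13 km.

1.13 km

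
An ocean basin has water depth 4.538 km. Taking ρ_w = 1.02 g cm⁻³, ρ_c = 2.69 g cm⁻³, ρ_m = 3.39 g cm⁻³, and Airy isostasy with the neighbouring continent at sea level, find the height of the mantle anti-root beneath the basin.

10.8 km

By Archimedes' principle applied to the lithosphere: replacing crust with seawater at the top is compensated by replacing crust with mantle at the base: d (ρ_c − ρ_w) = a (ρ_m − ρ_c).
a = d (ρ_c − ρ_w)/(ρ_m − ρ_c) = 4.538 km × 1.67/0.7 = 10.8 km.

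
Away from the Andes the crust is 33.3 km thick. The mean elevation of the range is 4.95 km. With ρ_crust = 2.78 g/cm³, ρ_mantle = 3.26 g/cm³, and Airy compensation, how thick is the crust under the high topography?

66.9 km

Root depth r = h ρ_c / (ρ_m − ρ_c) = 4.95 km × 2.78 / 0.48 = 28.67 km.
Total thickness = T + h + r = 33.3 km + 4.95 km + 28.67 km = 66.9 km.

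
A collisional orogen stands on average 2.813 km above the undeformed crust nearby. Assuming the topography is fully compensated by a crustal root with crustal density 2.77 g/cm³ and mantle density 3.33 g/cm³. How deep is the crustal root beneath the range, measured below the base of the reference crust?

Equating mass per unit area of the two columns: the weight of the topography is balanced by the buoyancy of the root, ρ_c h = (ρ_m − ρ_c) r.
r = h · ρ_c / (ρ_m − ρ_c) = 2.813 km × 2.77 / (3.33 − 2.77) = 13.9 km.

13.9 km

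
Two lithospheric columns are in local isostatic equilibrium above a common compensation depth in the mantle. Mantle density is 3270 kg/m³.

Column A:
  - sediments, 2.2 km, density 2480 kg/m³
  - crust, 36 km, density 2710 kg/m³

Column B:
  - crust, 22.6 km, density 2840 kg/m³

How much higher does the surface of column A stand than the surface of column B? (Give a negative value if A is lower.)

3.72 km

For any compensation level in the mantle, the mantle terms cancel and isostasy reduces to e = (Σt_A − Σt_B) − (Σ(ρt)_A − Σ(ρt)_B) / ρ_m.
Σt_A = 38.2 km; Σt_B = 22.6 km; Σ(ρt)_A = 103016; Σ(ρt)_B = 64184 (in km·kg/m³).
e = (38.2 − 22.6) − (103016 − 64184) / 3270 = 3.72 km.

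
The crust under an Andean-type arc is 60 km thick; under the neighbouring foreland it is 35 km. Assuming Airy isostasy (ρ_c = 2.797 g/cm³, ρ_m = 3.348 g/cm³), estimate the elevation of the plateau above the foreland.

4.11 km

Excess crust Δ = 60 km − 35 km = 25 km, split between elevation h and root r with h + r = Δ.
Airy balance ρ_c h = (ρ_m − ρ_c) r gives r = h ρ_c/(ρ_m − ρ_c), so h (1 + ρ_c/(ρ_m − ρ_c)) = Δ, i.e. h = Δ (ρ_m − ρ_c)/ρ_m.
h = 25 km × 0.551/3.348 = 4.11 km.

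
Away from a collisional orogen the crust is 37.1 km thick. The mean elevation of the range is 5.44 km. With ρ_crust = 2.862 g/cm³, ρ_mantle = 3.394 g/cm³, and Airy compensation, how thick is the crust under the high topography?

Root depth r = h ρ_c / (ρ_m − ρ_c) = 5.44 km × 2.862 / 0.532 = 29.27 km.
Total thickness = T + h + r = 37.1 km + 5.44 km + 29.27 km = 71.8 km.

71.8 km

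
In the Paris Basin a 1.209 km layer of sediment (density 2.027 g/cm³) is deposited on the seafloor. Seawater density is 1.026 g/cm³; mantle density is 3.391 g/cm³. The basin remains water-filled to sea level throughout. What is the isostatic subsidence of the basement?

0.512 km

Submarine loading: the sediment displaces seawater, and the subsidence is in turn flooded, so s (ρ_m − ρ_w) = t (ρ_sed − ρ_w).
s = 1.209 km × (2.027 − 1.026) / (3.391 − 1.026) = 0.512 km.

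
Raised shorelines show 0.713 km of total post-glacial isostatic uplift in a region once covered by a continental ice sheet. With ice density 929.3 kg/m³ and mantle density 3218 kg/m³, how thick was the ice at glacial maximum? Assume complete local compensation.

u = t ρ_ice/ρ_m → t = u ρ_m/ρ_ice = 0.713 km × 3218/929.3 = 2.47 km.

2.47 km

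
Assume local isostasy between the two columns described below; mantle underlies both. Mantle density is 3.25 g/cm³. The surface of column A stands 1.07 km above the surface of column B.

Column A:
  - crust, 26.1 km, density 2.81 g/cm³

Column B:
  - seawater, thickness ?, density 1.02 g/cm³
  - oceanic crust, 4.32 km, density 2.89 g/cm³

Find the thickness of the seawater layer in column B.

2.89 km

Take the compensation level at the base of the deeper column (depth z_c below the surface of column A) and equate Σ ρ_i t_i down to z_c; mantle fills any gap and the z_c terms cancel.
Column A: 26.1×2.81 + (z_c − 26.1)×3.25
Column B: 1.07×0 + x×1.02 + 4.32×2.89 + (z_c − 1.07 − 4.32 − x)×3.25
The z_c×3.25 term appears on both sides and cancels. Collect the known terms of each column as K = Σ(ρt)_known − 3.25 × (depth of known layers): K_A = 73.341 − 3.25×26.1 = −11.484; K_B = 12.4848 − 3.25×(1.07 + 4.32) = −5.0327.
Balance: K_A = K_B − x×(3.25 − 1.02), so x = (K_B − K_A)/(3.25 − 1.02) = 6.4513/2.23 = 2.89 km.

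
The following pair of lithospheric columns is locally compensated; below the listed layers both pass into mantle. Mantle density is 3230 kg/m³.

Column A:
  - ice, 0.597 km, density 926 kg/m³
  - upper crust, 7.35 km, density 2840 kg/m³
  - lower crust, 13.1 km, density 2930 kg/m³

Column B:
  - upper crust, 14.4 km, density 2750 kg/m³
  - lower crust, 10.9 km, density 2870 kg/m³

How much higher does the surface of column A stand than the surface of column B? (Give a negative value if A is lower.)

−0.825 km

For any compensation level in the mantle, the mantle terms cancel and isostasy reduces to e = (Σt_A − Σt_B) − (Σ(ρt)_A − Σ(ρt)_B) / ρ_m.
Σt_A = 21.047 km; Σt_B = 25.3 km; Σ(ρt)_A = 59809.822; Σ(ρt)_B = 70883 (in km·kg/m³).
e = (21.047 − 25.3) − (59809.822 − 70883) / 3230 = −0.825 km.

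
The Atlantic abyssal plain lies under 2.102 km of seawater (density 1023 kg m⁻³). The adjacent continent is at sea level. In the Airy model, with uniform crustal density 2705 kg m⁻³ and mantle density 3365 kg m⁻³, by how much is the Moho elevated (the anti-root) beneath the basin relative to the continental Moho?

By Archimedes' principle applied to the lithosphere: replacing crust with seawater at the top is compensated by replacing crust with mantle at the base: d (ρ_c − ρ_w) = a (ρ_m − ρ_c).
a = d (ρ_c − ρ_w)/(ρ_m − ρ_c) = 2.102 km × 1682/660 = 5.36 km.

5.36 km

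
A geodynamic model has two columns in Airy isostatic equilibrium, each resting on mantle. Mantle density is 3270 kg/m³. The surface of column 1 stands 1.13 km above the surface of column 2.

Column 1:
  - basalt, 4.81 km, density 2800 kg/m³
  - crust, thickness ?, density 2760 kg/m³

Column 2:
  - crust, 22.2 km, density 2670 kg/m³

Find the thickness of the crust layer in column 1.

28.9 km

Take the compensation level at the base of the deeper column (depth z_c below the surface of column 1) and equate Σ ρ_i t_i down to z_c; mantle fills any gap and the z_c terms cancel.
Column 1: 4.81×2800 + x×2760 + (z_c − 4.81 − x)×3270
Column 2: 1.13×0 + 22.2×2670 + (z_c − 1.13 − 22.2)×3270
The z_c×3270 term appears on both sides and cancels. Collect the known terms of each column as K = Σ(ρt)_known − 3270 × (depth of known layers): K_1 = 13468 − 3270×4.81 = −2260.7; K_2 = 59274 − 3270×(1.13 + 22.2) = −17015.1.
Balance: K_1 − x×(3270 − 2760) = K_2, so x = (K_1 − K_2)/(3270 − 2760) = 14754.4/510 = 28.9 km.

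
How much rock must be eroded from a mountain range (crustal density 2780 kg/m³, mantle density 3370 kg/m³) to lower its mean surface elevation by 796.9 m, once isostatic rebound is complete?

Net drop Δ = e − u = e − e ρ_c/ρ_m = e (ρ_m − ρ_c)/ρ_m.
e = Δ ρ_m/(ρ_m − ρ_c) = 796.9 m × 3370/590 = 4550 m.

4550 m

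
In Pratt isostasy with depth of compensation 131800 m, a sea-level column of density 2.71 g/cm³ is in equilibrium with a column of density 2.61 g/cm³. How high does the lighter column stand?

ρ_ref D = ρ (D + h) → h = D (ρ_ref − ρ)/ρ.
h = 131800 m × (2.71 − 2.61)/2.61 = 5050 m.

5050 m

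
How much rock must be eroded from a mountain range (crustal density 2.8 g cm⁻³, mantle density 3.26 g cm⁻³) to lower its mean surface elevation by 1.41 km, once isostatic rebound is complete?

Net drop Δ = e − u = e − e ρ_c/ρ_m = e (ρ_m − ρ_c)/ρ_m.
e = Δ ρ_m/(ρ_m − ρ_c) = 1.41 km × 3.26/0.46 = 9.99 km.

9.99 km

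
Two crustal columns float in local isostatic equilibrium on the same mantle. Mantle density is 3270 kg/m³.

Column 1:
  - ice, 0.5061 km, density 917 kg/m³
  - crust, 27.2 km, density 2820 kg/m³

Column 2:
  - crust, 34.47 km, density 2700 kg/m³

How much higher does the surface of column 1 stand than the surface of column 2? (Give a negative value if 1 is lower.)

For any compensation level in the mantle, the mantle terms cancel and isostasy reduces to e = (Σt_1 − Σt_2) − (Σ(ρt)_1 − Σ(ρt)_2) / ρ_m.
Σt_1 = 27.7061 km; Σt_2 = 34.47 km; Σ(ρt)_1 = 77168.0937; Σ(ρt)_2 = 93069 (in km·kg/m³).
e = (27.7061 − 34.47) − (77168.0937 − 93069) / 3270 = −1.9 km.

−1.9 km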